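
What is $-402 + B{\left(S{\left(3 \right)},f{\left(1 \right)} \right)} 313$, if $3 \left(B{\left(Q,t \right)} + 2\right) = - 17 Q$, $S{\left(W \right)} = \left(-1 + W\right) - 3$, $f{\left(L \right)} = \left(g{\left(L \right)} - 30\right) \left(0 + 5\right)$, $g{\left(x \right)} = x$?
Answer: $\frac{2237}{3} \approx 745.67$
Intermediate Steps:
$f{\left(L \right)} = -150 + 5 L$ ($f{\left(L \right)} = \left(L - 30\right) \left(0 + 5\right) = \left(L - 30\right) 5 = \left(-30 + L\right) 5 = -150 + 5 L$)
$S{\left(W \right)} = -4 + W$
$B{\left(Q,t \right)} = -2 - \frac{17 Q}{3}$ ($B{\left(Q,t \right)} = -2 + \frac{\left(-17\right) Q}{3} = -2 - \frac{17 Q}{3}$)
$-402 + B{\left(S{\left(3 \right)},f{\left(1 \right)} \right)} 313 = -402 + \left(-2 - \frac{17 \left(-4 + 3\right)}{3}\right) 313 = -402 + \left(-2 - - \frac{17}{3}\right) 313 = -402 + \left(-2 + \frac{17}{3}\right) 313 = -402 + \frac{11}{3} \cdot 313 = -402 + \frac{3443}{3} = \frac{2237}{3}$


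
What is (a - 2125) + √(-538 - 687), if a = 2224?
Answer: 99 + 35*I ≈ 99.0 + 35.0*I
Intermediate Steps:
(a - 2125) + √(-538 - 687) = (2224 - 2125) + √(-538 - 687) = 99 + √(-1225) = 99 + 35*I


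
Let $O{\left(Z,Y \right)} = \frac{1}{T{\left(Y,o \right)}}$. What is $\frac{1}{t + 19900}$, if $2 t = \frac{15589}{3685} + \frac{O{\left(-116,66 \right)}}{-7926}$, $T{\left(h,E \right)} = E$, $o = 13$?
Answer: $\frac{759390060}{15113468449697} \approx 5.0246 \cdot 10^{-5}$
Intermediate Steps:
$O{\left(Z,Y \right)} = \frac{1}{13}$
$t = \frac{1606255697}{759390060}$ ($t = \frac{\frac{15589}{3685} + \frac{1}{13 \left(-7926\right)}}{2} = \frac{15589 \cdot \frac{1}{3685} + \frac{1}{13} \left(- \frac{1}{7926}\right)}{2} = \frac{\frac{15589}{3685} - \frac{1}{103038}}{2} = \frac{1}{2} \cdot \frac{1606255697}{379695030} = \frac{1606255697}{759390060} \approx 2.1152$)
$\frac{1}{t + 19900} = \frac{1}{\frac{1606255697}{759390060} + 19900} = \frac{1}{\frac{15113468449697}{759390060}} = \frac{759390060}{15113468449697}$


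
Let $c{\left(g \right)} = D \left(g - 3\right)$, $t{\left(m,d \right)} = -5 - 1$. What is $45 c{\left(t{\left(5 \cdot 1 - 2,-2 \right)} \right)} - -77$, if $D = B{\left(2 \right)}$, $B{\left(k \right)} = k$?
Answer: $-733$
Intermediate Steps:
$D = 2$
$t{\left(m,d \right)} = -6$ ($t{\left(m,d \right)} = -5 - 1 = -6$)
$c{\left(g \right)} = -6 + 2 g$ ($c{\left(g \right)} = 2 \left(g - 3\right) = 2 \left(-3 + g\right) = -6 + 2 g$)
$45 c{\left(t{\left(5 \cdot 1 - 2,-2 \right)} \right)} - -77 = 45 \left(-6 + 2 \left(-6\right)\right) - -77 = 45 \left(-6 - 12\right) + 77 = 45 \left(-18\right) + 77 = -810 + 77 = -733$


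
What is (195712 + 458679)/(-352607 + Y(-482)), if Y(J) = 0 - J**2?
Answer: -654391/584931 ≈ -1.1187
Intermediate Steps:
Y(J) = -J**2
(195712 + 458679)/(-352607 + Y(-482)) = (195712 + 458679)/(-352607 - 1*(-482)**2) = 654391/(-352607 - 1*232324) = 654391/(-352607 - 232324) = 654391/(-584931) = 654391*(-1/584931) = -654391/584931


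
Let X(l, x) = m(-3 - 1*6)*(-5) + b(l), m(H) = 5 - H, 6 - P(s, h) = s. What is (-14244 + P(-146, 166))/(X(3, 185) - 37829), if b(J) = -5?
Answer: 3523/9476 ≈ 0.37178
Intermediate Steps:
P(s, h) = 6 - s
X(l, x) = -75 (X(l, x) = (5 - (-3 - 1*6))*(-5) - 5 = (5 - (-3 - 6))*(-5) - 5 = (5 - 1*(-9))*(-5) - 5 = (5 + 9)*(-5) - 5 = 14*(-5) - 5 = -70 - 5 = -75)
(-14244 + P(-146, 166))/(X(3, 185) - 37829) = (-14244 + (6 - 1*(-146)))/(-75 - 37829) = (-14244 + (6 + 146))/(-37904) = (-14244 + 152)*(-1/37904) = -14092*(-1/37904) = 3523/9476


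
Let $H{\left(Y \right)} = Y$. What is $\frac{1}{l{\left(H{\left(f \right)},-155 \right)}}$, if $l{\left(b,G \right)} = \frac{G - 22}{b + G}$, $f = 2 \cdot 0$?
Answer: $\frac{155}{177} \approx 0.87571$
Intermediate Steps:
$f = 0$
$l{\left(b,G \right)} = \frac{-22 + G}{G + b}$
$\frac{1}{l{\left(H{\left(f \right)},-155 \right)}} = \frac{1}{\frac{1}{-155 + 0} \left(-22 - 155\right)} = \frac{1}{\frac{1}{-155} \left(-177\right)} = \frac{1}{\left(- \frac{1}{155}\right) \left(-177\right)} = \frac{1}{\frac{177}{155}} = \frac{155}{177}$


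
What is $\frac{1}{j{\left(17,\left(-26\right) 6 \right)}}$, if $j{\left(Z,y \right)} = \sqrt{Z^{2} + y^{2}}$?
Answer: $\frac{\sqrt{985}}{4925} \approx 0.0063725$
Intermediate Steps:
$\frac{1}{j{\left(17,\left(-26\right) 6 \right)}} = \frac{1}{\sqrt{17^{2} + \left(\left(-26\right) 6\right)^{2}}} = \frac{1}{\sqrt{289 + \left(-156\right)^{2}}} = \frac{1}{\sqrt{289 + 24336}} = \frac{1}{\sqrt{24625}} = \frac{1}{5 \sqrt{985}} = \frac{\sqrt{985}}{4925}$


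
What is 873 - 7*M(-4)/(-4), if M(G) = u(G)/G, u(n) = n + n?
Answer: 1753/2 ≈ 876.50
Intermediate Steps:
u(n) = 2*n
M(G) = 2 (M(G) = (2*G)/G = 2)
873 - 7*M(-4)/(-4) = 873 - 7*2/(-4) = 873 - 14*(-1)/4 = 873 - 1*(-7/2) = 873 + 7/2 = 1753/2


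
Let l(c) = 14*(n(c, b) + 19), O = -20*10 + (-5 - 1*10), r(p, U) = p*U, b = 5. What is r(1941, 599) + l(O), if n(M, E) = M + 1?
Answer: 1159929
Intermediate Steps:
n(M, E) = 1 + M
r(p, U) = U*p
O = -215 (O = -200 + (-5 - 10) = -200 - 15 = -215)
l(c) = 280 + 14*c (l(c) = 14*((1 + c) + 19) = 14*(20 + c) = 280 + 14*c)
r(1941, 599) + l(O) = 599*1941 + (280 + 14*(-215)) = 1162659 + (280 - 3010) = 1162659 - 2730 = 1159929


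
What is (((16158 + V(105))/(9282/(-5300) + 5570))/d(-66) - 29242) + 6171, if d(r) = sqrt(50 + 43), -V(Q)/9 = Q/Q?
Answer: -23071 + 14264950*sqrt(93)/457431629 ≈ -23071.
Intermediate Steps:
V(Q) = -9 (V(Q) = -9*Q/Q = -9*1 = -9)
d(r) = sqrt(93)
(((16158 + V(105))/(9282/(-5300) + 5570))/d(-66) - 29242) + 6171 = (((16158 - 9)/(9282/(-5300) + 5570))/(sqrt(93)) - 29242) + 6171 = ((16149/(9282*(-1/5300) + 5570))*(sqrt(93)/93) - 29242) + 6171 = ((16149/(-4641/2650 + 5570))*(sqrt(93)/93) - 29242) + 6171 = ((16149/(14755859/2650))*(sqrt(93)/93) - 29242) + 6171 = ((16149*(2650/14755859))*(sqrt(93)/93) - 29242) + 6171 = (42794850*(sqrt(93)/93)/14755859 - 29242) + 6171 = (14264950*sqrt(93)/457431629 - 29242) + 6171 = (-29242 + 14264950*sqrt(93)/457431629) + 6171 = -23071 + 14264950*sqrt(93)/457431629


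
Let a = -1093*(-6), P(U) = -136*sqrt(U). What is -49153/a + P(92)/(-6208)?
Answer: -49153/6558 + 17*sqrt(23)/388 ≈ -7.2850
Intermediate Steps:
a = 6558
-49153/a + P(92)/(-6208) = -49153/6558 - 272*sqrt(23)/(-6208) = -49153*1/6558 - 272*sqrt(23)*(-1/6208) = -49153/6558 - 272*sqrt(23)*(-1/6208) = -49153/6558 + 17*sqrt(23)/388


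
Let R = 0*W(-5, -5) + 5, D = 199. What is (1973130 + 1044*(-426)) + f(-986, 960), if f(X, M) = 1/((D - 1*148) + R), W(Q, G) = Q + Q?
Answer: 85589617/56 ≈ 1.5284e+6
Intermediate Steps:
W(Q, G) = 2*Q
R = 5 (R = 0*(2*(-5)) + 5 = 0*(-10) + 5 = 0 + 5 = 5)
f(X, M) = 1/56 (f(X, M) = 1/((199 - 1*148) + 5) = 1/((199 - 148) + 5) = 1/(51 + 5) = 1/56)
(1973130 + 1044*(-426)) + f(-986, 960) = (1973130 + 1044*(-426)) + 1/56 = (1973130 - 444744) + 1/56 = 1528386 + 1/56 = 85589617/56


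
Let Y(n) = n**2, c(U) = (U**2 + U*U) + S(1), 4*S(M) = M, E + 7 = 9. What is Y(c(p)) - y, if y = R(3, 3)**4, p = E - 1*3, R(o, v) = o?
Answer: -1215/16 ≈ -75.938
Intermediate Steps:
E = 2 (E = -7 + 9 = 2)
S(M) = M/4
p = -1 (p = 2 - 1*3 = 2 - 3 = -1)
c(U) = 1/4 + 2*U**2 (c(U) = (U**2 + U*U) + (1/4)*1 = (U**2 + U**2) + 1/4 = 2*U**2 + 1/4 = 1/4 + 2*U**2)
y = 81 (y = 3**4 = 81)
Y(c(p)) - y = (1/4 + 2*(-1)**2)**2 - 1*81 = (1/4 + 2*1)**2 - 81 = (1/4 + 2)**2 - 81 = (9/4)**2 - 81 = 81/16 - 81 = -1215/16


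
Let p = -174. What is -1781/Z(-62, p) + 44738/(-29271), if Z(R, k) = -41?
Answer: 50297393/1200111 ≈ 41.911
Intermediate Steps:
-1781/Z(-62, p) + 44738/(-29271) = -1781/(-41) + 44738/(-29271) = -1781*(-1/41) + 44738*(-1/29271) = 1781/41 - 44738/29271 = 50297393/1200111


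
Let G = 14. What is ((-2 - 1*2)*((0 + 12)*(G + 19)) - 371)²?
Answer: 3822025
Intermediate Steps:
((-2 - 1*2)*((0 + 12)*(G + 19)) - 371)² = ((-2 - 1*2)*((0 + 12)*(14 + 19)) - 371)² = ((-2 - 2)*(12*33) - 371)² = (-4*396 - 371)² = (-1584 - 371)² = (-1955)² = 3822025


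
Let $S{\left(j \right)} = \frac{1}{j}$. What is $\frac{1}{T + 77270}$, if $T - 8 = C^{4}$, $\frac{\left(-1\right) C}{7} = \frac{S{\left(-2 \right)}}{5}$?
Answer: $\frac{10000}{772782401} \approx 1.294 \cdot 10^{-5}$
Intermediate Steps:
$C = \frac{7}{10}$ ($C = - 7 \frac{1}{\left(-2\right) 5} = - 7 \left(\left(- \frac{1}{2}\right) \frac{1}{5}\right) = \left(-7\right) \left(- \frac{1}{10}\right) = \frac{7}{10} \approx 0.7$)
$T = \frac{82401}{10000}$ ($T = 8 + \left(\frac{7}{10}\right)^{4} = 8 + \frac{2401}{10000} = \frac{82401}{10000} \approx 8.2401$)
$\frac{1}{T + 77270} = \frac{1}{\frac{82401}{10000} + 77270} = \frac{1}{\frac{772782401}{10000}} = \frac{10000}{772782401}$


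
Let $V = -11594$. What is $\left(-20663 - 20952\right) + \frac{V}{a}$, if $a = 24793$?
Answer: $- \frac{1031772289}{24793} \approx -41615.0$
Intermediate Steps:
$\left(-20663 - 20952\right) + \frac{V}{a} = \left(-20663 - 20952\right) - \frac{11594}{24793} = -41615 - \frac{11594}{24793} = - \frac{1031772289}{24793}$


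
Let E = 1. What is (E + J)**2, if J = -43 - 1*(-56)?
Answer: 196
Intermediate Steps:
J = 13 (J = -43 + 56 = 13)
(E + J)**2 = (1 + 13)**2 = 14**2 = 196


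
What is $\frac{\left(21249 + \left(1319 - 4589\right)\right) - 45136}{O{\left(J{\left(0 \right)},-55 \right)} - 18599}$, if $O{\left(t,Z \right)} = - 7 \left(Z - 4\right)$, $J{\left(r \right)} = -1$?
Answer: $\frac{27157}{18186} \approx 1.4933$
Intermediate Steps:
$O{\left(t,Z \right)} = 28 - 7 Z$ ($O{\left(t,Z \right)} = - 7 \left(-4 + Z\right) = 28 - 7 Z$)
$\frac{\left(21249 + \left(1319 - 4589\right)\right) - 45136}{O{\left(J{\left(0 \right)},-55 \right)} - 18599} = \frac{\left(21249 + \left(1319 - 4589\right)\right) - 45136}{\left(28 - -385\right) - 18599} = \frac{\left(21249 + \left(1319 - 4589\right)\right) - 45136}{\left(28 + 385\right) - 18599} = \frac{\left(21249 - 3270\right) - 45136}{413 - 18599} = \frac{17979 - 45136}{-18186} = \left(-27157\right) \left(- \frac{1}{18186}\right) = \frac{27157}{18186}$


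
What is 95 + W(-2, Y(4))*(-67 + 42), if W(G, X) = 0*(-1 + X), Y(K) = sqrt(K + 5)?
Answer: 95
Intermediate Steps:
Y(K) = sqrt(5 + K)
W(G, X) = 0
95 + W(-2, Y(4))*(-67 + 42) = 95 + 0*(-67 + 42) = 95 + 0*(-25) = 95 + 0 = 95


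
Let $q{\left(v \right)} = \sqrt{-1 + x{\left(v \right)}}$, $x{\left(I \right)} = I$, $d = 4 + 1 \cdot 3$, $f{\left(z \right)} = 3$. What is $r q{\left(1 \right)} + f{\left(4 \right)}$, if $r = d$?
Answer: $3$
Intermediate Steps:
$d = 7$ ($d = 4 + 3 = 7$)
$r = 7$
$q{\left(v \right)} = \sqrt{-1 + v}$
$r q{\left(1 \right)} + f{\left(4 \right)} = 7 \sqrt{-1 + 1} + 3 = 7 \sqrt{0} + 3 = 7 \cdot 0 + 3 = 0 + 3 = 3$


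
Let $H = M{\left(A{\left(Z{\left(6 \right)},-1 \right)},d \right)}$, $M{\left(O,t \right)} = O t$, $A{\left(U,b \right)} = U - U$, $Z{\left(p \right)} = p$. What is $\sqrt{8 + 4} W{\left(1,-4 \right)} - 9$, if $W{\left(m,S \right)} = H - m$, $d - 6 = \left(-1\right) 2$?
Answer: $-9 - 2 \sqrt{3} \approx -12.464$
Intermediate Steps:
$A{\left(U,b \right)} = 0$
$d = 4$ ($d = 6 - 2 = 4$)
$H = 0$ ($H = 0 \cdot 4 = 0$)
$W{\left(m,S \right)} = - m$ ($W{\left(m,S \right)} = 0 - m = - m$)
$\sqrt{8 + 4} W{\left(1,-4 \right)} - 9 = \sqrt{8 + 4} \left(\left(-1\right) 1\right) - 9 = \sqrt{12} \left(-1\right) - 9 = 2 \sqrt{3} \left(-1\right) - 9 = - 2 \sqrt{3} - 9 = -9 - 2 \sqrt{3}$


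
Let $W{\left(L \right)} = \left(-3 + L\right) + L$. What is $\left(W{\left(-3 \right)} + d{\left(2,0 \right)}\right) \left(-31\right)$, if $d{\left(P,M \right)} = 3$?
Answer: $186$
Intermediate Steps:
$W{\left(L \right)} = -3 + 2 L$
$\left(W{\left(-3 \right)} + d{\left(2,0 \right)}\right) \left(-31\right) = \left(\left(-3 + 2 \left(-3\right)\right) + 3\right) \left(-31\right) = \left(\left(-3 - 6\right) + 3\right) \left(-31\right) = \left(-9 + 3\right) \left(-31\right) = \left(-6\right) \left(-31\right) = 186$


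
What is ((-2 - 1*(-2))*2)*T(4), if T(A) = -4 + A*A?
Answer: 0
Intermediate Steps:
T(A) = -4 + A**2
((-2 - 1*(-2))*2)*T(4) = ((-2 - 1*(-2))*2)*(-4 + 4**2) = ((-2 + 2)*2)*(-4 + 16) = (0*2)*12 = 0*12 = 0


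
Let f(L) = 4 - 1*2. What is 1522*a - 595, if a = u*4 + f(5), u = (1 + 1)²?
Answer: 26801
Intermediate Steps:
u = 4 (u = 2² = 4)
f(L) = 2 (f(L) = 4 - 2 = 2)
a = 18 (a = 4*4 + 2 = 16 + 2 = 18)
1522*a - 595 = 1522*18 - 595 = 27396 - 595 = 26801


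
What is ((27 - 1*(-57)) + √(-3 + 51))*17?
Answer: 1428 + 68*√3 ≈ 1545.8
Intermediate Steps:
((27 - 1*(-57)) + √(-3 + 51))*17 = ((27 + 57) + √48)*17 = (84 + 4*√3)*17 = 1428 + 68*√3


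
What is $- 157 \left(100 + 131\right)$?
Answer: $-36267$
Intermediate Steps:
$- 157 \left(100 + 131\right) = - 157 \cdot 231 = \left(-1\right) 36267 = -36267$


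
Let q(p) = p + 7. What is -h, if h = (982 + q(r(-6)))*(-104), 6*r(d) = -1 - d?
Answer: 308828/3 ≈ 1.0294e+5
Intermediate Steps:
r(d) = -⅙ - d/6 (r(d) = (-1 - d)/6 = -⅙ - d/6)
q(p) = 7 + p
h = -308828/3 (h = (982 + (7 + (-⅙ - ⅙*(-6))))*(-104) = (982 + (7 + (-⅙ + 1)))*(-104) = (982 + (7 + ⅚))*(-104) = (982 + 47/6)*(-104) = (5939/6)*(-104) = -308828/3 ≈ -1.0294e+5)
-h = -1*(-308828/3) = 308828/3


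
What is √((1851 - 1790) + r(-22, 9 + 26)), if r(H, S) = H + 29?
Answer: 2*√17 ≈ 8.2462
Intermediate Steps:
r(H, S) = 29 + H
√((1851 - 1790) + r(-22, 9 + 26)) = √((1851 - 1790) + (29 - 22)) = √(61 + 7) = √68 = 2*√17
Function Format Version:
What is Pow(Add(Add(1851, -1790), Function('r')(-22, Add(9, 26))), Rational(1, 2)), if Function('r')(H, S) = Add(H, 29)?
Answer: Mul(2, Pow(17, Rational(1, 2))) ≈ 8.2462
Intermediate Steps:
Function('r')(H, S) = Add(29, H)
Pow(Add(Add(1851, -1790), Function('r')(-22, Add(9, 26))), Rational(1, 2)) = Pow(Add(Add(1851, -1790), Add(29, -22)), Rational(1, 2)) = Pow(Add(61, 7), Rational(1, 2)) = Pow(68, Rational(1, 2)) = Mul(2, Pow(17, Rational(1, 2)))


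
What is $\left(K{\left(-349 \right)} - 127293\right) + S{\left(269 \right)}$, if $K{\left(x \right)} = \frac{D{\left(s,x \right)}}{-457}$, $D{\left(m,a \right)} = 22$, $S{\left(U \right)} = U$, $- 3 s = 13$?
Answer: $- \frac{58049990}{457} \approx -1.2702 \cdot 10^{5}$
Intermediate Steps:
$s = - \frac{13}{3}$ ($s = \left(- \frac{1}{3}\right) 13 = - \frac{13}{3} \approx -4.3333$)
$K{\left(x \right)} = - \frac{22}{457}$ ($K{\left(x \right)} = \frac{22}{-457} = 22 \left(- \frac{1}{457}\right) = - \frac{22}{457}$)
$\left(K{\left(-349 \right)} - 127293\right) + S{\left(269 \right)} = \left(- \frac{22}{457} - 127293\right) + 269 = - \frac{58172923}{457} + 269 = - \frac{58049990}{457}$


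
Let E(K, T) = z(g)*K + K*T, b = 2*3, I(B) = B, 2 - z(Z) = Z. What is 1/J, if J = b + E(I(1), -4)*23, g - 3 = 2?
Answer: -1/155 ≈ -0.0064516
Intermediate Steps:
g = 5 (g = 3 + 2 = 5)
z(Z) = 2 - Z
b = 6
E(K, T) = -3*K + K*T (E(K, T) = (2 - 1*5)*K + K*T = (2 - 5)*K + K*T = -3*K + K*T)
J = -155 (J = 6 + (1*(-3 - 4))*23 = 6 + (1*(-7))*23 = 6 - 7*23 = 6 - 161 = -155)
1/J = 1/(-155) = -1/155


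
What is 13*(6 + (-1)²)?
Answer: 91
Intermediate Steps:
13*(6 + (-1)²) = 13*(6 + 1) = 13*7 = 91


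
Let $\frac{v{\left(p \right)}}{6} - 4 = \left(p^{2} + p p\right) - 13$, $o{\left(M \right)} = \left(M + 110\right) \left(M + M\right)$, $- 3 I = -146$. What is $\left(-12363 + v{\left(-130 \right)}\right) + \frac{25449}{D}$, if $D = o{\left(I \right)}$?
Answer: $\frac{1556584881}{8176} \approx 1.9038 \cdot 10^{5}$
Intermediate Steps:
$I = \frac{146}{3}$ ($I = \left(- \frac{1}{3}\right) \left(-146\right) = \frac{146}{3} \approx 48.667$)
$o{\left(M \right)} = 2 M \left(110 + M\right)$ ($o{\left(M \right)} = \left(110 + M\right) 2 M = 2 M \left(110 + M\right)$)
$D = \frac{138992}{9}$ ($D = 2 \cdot \frac{146}{3} \left(110 + \frac{146}{3}\right) = 2 \cdot \frac{146}{3} \cdot \frac{476}{3} = \frac{138992}{9} \approx 15444.0$)
$v{\left(p \right)} = -54 + 12 p^{2}$ ($v{\left(p \right)} = 24 + 6 \left(\left(p^{2} + p p\right) - 13\right) = 24 + 6 \left(\left(p^{2} + p^{2}\right) - 13\right) = 24 + 6 \left(2 p^{2} - 13\right) = 24 + 6 \left(-13 + 2 p^{2}\right) = 24 + \left(-78 + 12 p^{2}\right) = -54 + 12 p^{2}$)
$\left(-12363 + v{\left(-130 \right)}\right) + \frac{25449}{D} = \left(-12363 - \left(54 - 12 \left(-130\right)^{2}\right)\right) + \frac{25449}{\frac{138992}{9}} = \left(-12363 + \left(-54 + 12 \cdot 16900\right)\right) + 25449 \cdot \frac{9}{138992} = \left(-12363 + \left(-54 + 202800\right)\right) + \frac{13473}{8176} = \left(-12363 + 202746\right) + \frac{13473}{8176} = 190383 + \frac{13473}{8176} = \frac{1556584881}{8176}$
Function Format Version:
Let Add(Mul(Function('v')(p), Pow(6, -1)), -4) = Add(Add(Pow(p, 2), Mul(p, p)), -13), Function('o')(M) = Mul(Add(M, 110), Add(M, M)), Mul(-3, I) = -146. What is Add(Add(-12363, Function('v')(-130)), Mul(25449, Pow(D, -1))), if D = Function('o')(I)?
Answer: Rational(1556584881, 8176) ≈ 1.9038e+5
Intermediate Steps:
I = Rational(146, 3) (I = Mul(Rational(-1, 3), -146) = Rational(146, 3) ≈ 48.667)
Function('o')(M) = Mul(2, M, Add(110, M)) (Function('o')(M) = Mul(Add(110, M), Mul(2, M)) = Mul(2, M, Add(110, M)))
D = Rational(138992, 9) (D = Mul(2, Rational(146, 3), Add(110, Rational(146, 3))) = Mul(2, Rational(146, 3), Rational(476, 3)) = Rational(138992, 9) ≈ 15444.)
Function('v')(p) = Add(-54, Mul(12, Pow(p, 2))) (Function('v')(p) = Add(24, Mul(6, Add(Add(Pow(p, 2), Mul(p, p)), -13))) = Add(24, Mul(6, Add(Add(Pow(p, 2), Pow(p, 2)), -13))) = Add(24, Mul(6, Add(Mul(2, Pow(p, 2)), -13))) = Add(24, Mul(6, Add(-13, Mul(2, Pow(p, 2))))) = Add(24, Add(-78, Mul(12, Pow(p, 2)))) = Add(-54, Mul(12, Pow(p, 2))))
Add(Add(-12363, Function('v')(-130)), Mul(25449, Pow(D, -1))) = Add(Add(-12363, Add(-54, Mul(12, Pow(-130, 2)))), Mul(25449, Pow(Rational(138992, 9), -1))) = Add(Add(-12363, Add(-54, Mul(12, 16900))), Mul(25449, Rational(9, 138992))) = Add(Add(-12363, Add(-54, 202800)), Rational(13473, 8176)) = Add(Add(-12363, 202746), Rational(13473, 8176)) = Add(190383, Rational(13473, 8176)) = Rational(1556584881, 8176)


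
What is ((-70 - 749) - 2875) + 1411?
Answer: -2283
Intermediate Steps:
((-70 - 749) - 2875) + 1411 = (-819 - 2875) + 1411 = -3694 + 1411 = -2283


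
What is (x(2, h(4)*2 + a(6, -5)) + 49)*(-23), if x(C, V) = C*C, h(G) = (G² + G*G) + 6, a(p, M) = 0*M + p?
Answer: -1219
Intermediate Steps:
a(p, M) = p (a(p, M) = 0 + p = p)
h(G) = 6 + 2*G² (h(G) = (G² + G²) + 6 = 2*G² + 6 = 6 + 2*G²)
x(C, V) = C²
(x(2, h(4)*2 + a(6, -5)) + 49)*(-23) = (2² + 49)*(-23) = (4 + 49)*(-23) = 53*(-23) = -1219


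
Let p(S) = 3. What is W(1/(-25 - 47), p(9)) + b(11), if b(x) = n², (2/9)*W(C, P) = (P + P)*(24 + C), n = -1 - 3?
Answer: 5309/8 ≈ 663.63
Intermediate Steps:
n = -4
W(C, P) = 9*P*(24 + C) (W(C, P) = 9*((P + P)*(24 + C))/2 = 9*((2*P)*(24 + C))/2 = 9*(2*P*(24 + C))/2 = 9*P*(24 + C))
b(x) = 16 (b(x) = (-4)² = 16)
W(1/(-25 - 47), p(9)) + b(11) = 9*3*(24 + 1/(-25 - 47)) + 16 = 9*3*(24 + 1/(-72)) + 16 = 9*3*(24 - 1/72) + 16 = 9*3*(1727/72) + 16 = 5181/8 + 16 = 5309/8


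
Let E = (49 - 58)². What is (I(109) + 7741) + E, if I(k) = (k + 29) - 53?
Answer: 7907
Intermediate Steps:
I(k) = -24 + k (I(k) = (29 + k) - 53 = -24 + k)
E = 81 (E = (-9)² = 81)
(I(109) + 7741) + E = ((-24 + 109) + 7741) + 81 = (85 + 7741) + 81 = 7826 + 81 = 7907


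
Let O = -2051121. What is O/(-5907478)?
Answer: 2051121/5907478 ≈ 0.34721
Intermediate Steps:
O/(-5907478) = -2051121/(-5907478) = -2051121*(-1/5907478) = 2051121/5907478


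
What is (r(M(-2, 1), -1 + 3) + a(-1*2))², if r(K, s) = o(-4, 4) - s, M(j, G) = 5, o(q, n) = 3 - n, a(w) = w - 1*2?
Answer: 49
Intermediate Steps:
a(w) = -2 + w (a(w) = w - 2 = -2 + w)
r(K, s) = -1 - s (r(K, s) = (3 - 1*4) - s = (3 - 4) - s = -1 - s)
(r(M(-2, 1), -1 + 3) + a(-1*2))² = ((-1 - (-1 + 3)) + (-2 - 1*2))² = ((-1 - 1*2) + (-2 - 2))² = ((-1 - 2) - 4)² = (-3 - 4)² = (-7)² = 49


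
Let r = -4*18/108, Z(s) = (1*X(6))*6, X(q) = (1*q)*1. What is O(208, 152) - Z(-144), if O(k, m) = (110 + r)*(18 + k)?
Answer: 74020/3 ≈ 24673.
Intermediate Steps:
X(q) = q (X(q) = q*1 = q)
Z(s) = 36 (Z(s) = (1*6)*6 = 6*6 = 36)
r = -2/3 (r = -72*1/108 = -2/3 ≈ -0.66667)
O(k, m) = 1968 + 328*k/3 (O(k, m) = (110 - 2/3)*(18 + k) = 328*(18 + k)/3 = 1968 + 328*k/3)
O(208, 152) - Z(-144) = (1968 + (328/3)*208) - 1*36 = (1968 + 68224/3) - 36 = 74128/3 - 36 = 74020/3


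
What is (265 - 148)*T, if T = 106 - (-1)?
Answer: 12519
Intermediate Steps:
T = 107 (T = 106 - 1*(-1) = 106 + 1 = 107)
(265 - 148)*T = (265 - 148)*107 = 117*107 = 12519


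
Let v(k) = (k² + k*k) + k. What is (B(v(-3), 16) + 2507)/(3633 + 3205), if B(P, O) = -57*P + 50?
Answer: 851/3419 ≈ 0.24890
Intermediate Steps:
v(k) = k + 2*k² (v(k) = (k² + k²) + k = 2*k² + k = k + 2*k²)
B(P, O) = 50 - 57*P
(B(v(-3), 16) + 2507)/(3633 + 3205) = ((50 - (-171)*(1 + 2*(-3))) + 2507)/(3633 + 3205) = ((50 - (-171)*(1 - 6)) + 2507)/6838 = ((50 - (-171)*(-5)) + 2507)*(1/6838) = ((50 - 57*15) + 2507)*(1/6838) = ((50 - 855) + 2507)*(1/6838) = (-805 + 2507)*(1/6838) = 1702*(1/6838) = 851/3419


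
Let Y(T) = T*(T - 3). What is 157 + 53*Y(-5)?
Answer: 2277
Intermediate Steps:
Y(T) = T*(-3 + T)
157 + 53*Y(-5) = 157 + 53*(-5*(-3 - 5)) = 157 + 53*(-5*(-8)) = 157 + 53*40 = 157 + 2120 = 2277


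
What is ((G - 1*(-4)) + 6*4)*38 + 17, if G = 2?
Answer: 1157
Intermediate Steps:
((G - 1*(-4)) + 6*4)*38 + 17 = ((2 - 1*(-4)) + 6*4)*38 + 17 = ((2 + 4) + 24)*38 + 17 = (6 + 24)*38 + 17 = 30*38 + 17 = 1140 + 17 = 1157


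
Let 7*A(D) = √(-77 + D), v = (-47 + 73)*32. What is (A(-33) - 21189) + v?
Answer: -20357 + I*√110/7 ≈ -20357.0 + 1.4983*I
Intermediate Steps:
v = 832 (v = 26*32 = 832)
A(D) = √(-77 + D)/7
(A(-33) - 21189) + v = (√(-77 - 33)/7 - 21189) + 832 = (√(-110)/7 - 21189) + 832 = ((I*√110)/7 - 21189) + 832 = (I*√110/7 - 21189) + 832 = (-21189 + I*√110/7) + 832 = -20357 + I*√110/7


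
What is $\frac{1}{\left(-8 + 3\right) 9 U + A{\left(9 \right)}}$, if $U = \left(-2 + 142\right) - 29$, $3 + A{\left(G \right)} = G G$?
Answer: $- \frac{1}{4917} \approx -0.00020338$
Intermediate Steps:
$A{\left(G \right)} = -3 + G^{2}$ ($A{\left(G \right)} = -3 + G G = -3 + G^{2}$)
$U = 111$ ($U = 140 - 29 = 111$)
$\frac{1}{\left(-8 + 3\right) 9 U + A{\left(9 \right)}} = \frac{1}{\left(-8 + 3\right) 9 \cdot 111 - \left(3 - 9^{2}\right)} = \frac{1}{\left(-5\right) 9 \cdot 111 + \left(-3 + 81\right)} = \frac{1}{\left(-45\right) 111 + 78} = \frac{1}{-4995 + 78} = \frac{1}{-4917} = - \frac{1}{4917}$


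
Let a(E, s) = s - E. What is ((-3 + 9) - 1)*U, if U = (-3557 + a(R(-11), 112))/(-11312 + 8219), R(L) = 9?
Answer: 17270/3093 ≈ 5.5836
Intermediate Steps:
U = 3454/3093 (U = (-3557 + (112 - 1*9))/(-11312 + 8219) = (-3557 + (112 - 9))/(-3093) = (-3557 + 103)*(-1/3093) = -3454*(-1/3093) = 3454/3093 ≈ 1.1167)
((-3 + 9) - 1)*U = ((-3 + 9) - 1)*(3454/3093) = (6 - 1)*(3454/3093) = 5*(3454/3093) = 17270/3093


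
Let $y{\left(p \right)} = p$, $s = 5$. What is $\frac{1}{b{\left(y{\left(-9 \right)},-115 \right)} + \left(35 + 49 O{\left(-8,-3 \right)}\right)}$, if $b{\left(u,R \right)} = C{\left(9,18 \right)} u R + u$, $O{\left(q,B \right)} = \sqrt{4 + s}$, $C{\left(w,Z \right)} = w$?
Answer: $\frac{1}{9488} \approx 0.0001054$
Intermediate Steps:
$O{\left(q,B \right)} = 3$ ($O{\left(q,B \right)} = \sqrt{4 + 5} = \sqrt{9} = 3$)
$b{\left(u,R \right)} = u + 9 R u$ ($b{\left(u,R \right)} = 9 u R + u = 9 R u + u = u + 9 R u$)
$\frac{1}{b{\left(y{\left(-9 \right)},-115 \right)} + \left(35 + 49 O{\left(-8,-3 \right)}\right)} = \frac{1}{- 9 \left(1 + 9 \left(-115\right)\right) + \left(35 + 49 \cdot 3\right)} = \frac{1}{- 9 \left(1 - 1035\right) + \left(35 + 147\right)} = \frac{1}{\left(-9\right) \left(-1034\right) + 182} = \frac{1}{9306 + 182} = \frac{1}{9488}$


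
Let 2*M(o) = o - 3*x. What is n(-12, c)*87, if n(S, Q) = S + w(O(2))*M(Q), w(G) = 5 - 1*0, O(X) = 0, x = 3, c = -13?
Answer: -5829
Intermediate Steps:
w(G) = 5 (w(G) = 5 + 0 = 5)
M(o) = -9/2 + o/2 (M(o) = (o - 3*3)/2 = (o - 9)/2 = (-9 + o)/2 = -9/2 + o/2)
n(S, Q) = -45/2 + S + 5*Q/2 (n(S, Q) = S + 5*(-9/2 + Q/2) = S + (-45/2 + 5*Q/2) = -45/2 + S + 5*Q/2)
n(-12, c)*87 = (-45/2 - 12 + (5/2)*(-13))*87 = (-45/2 - 12 - 65/2)*87 = -67*87 = -5829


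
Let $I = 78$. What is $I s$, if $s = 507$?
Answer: $39546$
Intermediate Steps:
$I s = 78 \cdot 507 = 39546$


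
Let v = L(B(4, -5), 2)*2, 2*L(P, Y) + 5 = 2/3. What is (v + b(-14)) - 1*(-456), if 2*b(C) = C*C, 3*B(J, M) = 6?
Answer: 1649/3 ≈ 549.67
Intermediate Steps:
B(J, M) = 2 (B(J, M) = (⅓)*6 = 2)
L(P, Y) = -13/6 (L(P, Y) = -5/2 + (2/3)/2 = -5/2 + (2*(⅓))/2 = -5/2 + (½)*(⅔) = -5/2 + ⅓ = -13/6)
b(C) = C²/2 (b(C) = (C*C)/2 = C²/2)
v = -13/3 (v = -13/6*2 = -13/3 ≈ -4.3333)
(v + b(-14)) - 1*(-456) = (-13/3 + (½)*(-14)²) - 1*(-456) = (-13/3 + (½)*196) + 456 = (-13/3 + 98) + 456 = 281/3 + 456 = 1649/3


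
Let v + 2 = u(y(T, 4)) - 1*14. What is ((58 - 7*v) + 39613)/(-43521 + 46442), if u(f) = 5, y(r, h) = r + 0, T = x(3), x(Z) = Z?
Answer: 39748/2921 ≈ 13.608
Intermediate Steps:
T = 3
y(r, h) = r
v = -11 (v = -2 + (5 - 1*14) = -2 + (5 - 14) = -2 - 9 = -11)
((58 - 7*v) + 39613)/(-43521 + 46442) = ((58 - 7*(-11)) + 39613)/(-43521 + 46442) = ((58 + 77) + 39613)/2921 = (135 + 39613)*(1/2921) = 39748*(1/2921) = 39748/2921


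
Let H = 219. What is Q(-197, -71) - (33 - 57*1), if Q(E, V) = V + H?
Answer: 172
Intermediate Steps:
Q(E, V) = 219 + V (Q(E, V) = V + 219 = 219 + V)
Q(-197, -71) - (33 - 57*1) = (219 - 71) - (33 - 57*1) = 148 - (33 - 57) = 148 - 1*(-24) = 148 + 24 = 172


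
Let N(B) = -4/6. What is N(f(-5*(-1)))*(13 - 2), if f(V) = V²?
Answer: -22/3 ≈ -7.3333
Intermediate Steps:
N(B) = -⅔ (N(B) = -4*⅙ = -⅔)
N(f(-5*(-1)))*(13 - 2) = -2*(13 - 2)/3 = -⅔*11 = -22/3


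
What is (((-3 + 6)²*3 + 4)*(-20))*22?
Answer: -13640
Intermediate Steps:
(((-3 + 6)²*3 + 4)*(-20))*22 = ((3²*3 + 4)*(-20))*22 = ((9*3 + 4)*(-20))*22 = ((27 + 4)*(-20))*22 = (31*(-20))*22 = -620*22 = -13640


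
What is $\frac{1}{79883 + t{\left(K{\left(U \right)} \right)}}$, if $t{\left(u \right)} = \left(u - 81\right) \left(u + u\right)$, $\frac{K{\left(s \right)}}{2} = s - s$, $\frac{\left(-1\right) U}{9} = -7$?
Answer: $\frac{1}{79883} \approx 1.2518 \cdot 10^{-5}$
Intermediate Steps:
$U = 63$ ($U = \left(-9\right) \left(-7\right) = 63$)
$K{\left(s \right)} = 0$ ($K{\left(s \right)} = 2 \left(s - s\right) = 2 \cdot 0 = 0$)
$t{\left(u \right)} = 2 u \left(-81 + u\right)$ ($t{\left(u \right)} = \left(-81 + u\right) 2 u = 2 u \left(-81 + u\right)$)
$\frac{1}{79883 + t{\left(K{\left(U \right)} \right)}} = \frac{1}{79883 + 2 \cdot 0 \left(-81 + 0\right)} = \frac{1}{79883 + 2 \cdot 0 \left(-81\right)} = \frac{1}{79883 + 0} = \frac{1}{79883}$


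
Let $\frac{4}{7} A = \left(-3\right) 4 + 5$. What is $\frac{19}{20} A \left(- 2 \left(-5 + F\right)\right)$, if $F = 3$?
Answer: $- \frac{931}{20} \approx -46.55$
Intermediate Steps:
$A = - \frac{49}{4}$ ($A = \frac{7 \left(\left(-3\right) 4 + 5\right)}{4} = \frac{7 \left(-12 + 5\right)}{4} = \frac{7}{4} \left(-7\right) = - \frac{49}{4} \approx -12.25$)
$\frac{19}{20} A \left(- 2 \left(-5 + F\right)\right) = \frac{19}{20} \left(- \frac{49}{4}\right) \left(- 2 \left(-5 + 3\right)\right) = 19 \cdot \frac{1}{20} \left(- \frac{49}{4}\right) \left(\left(-2\right) \left(-2\right)\right) = \frac{19}{20} \left(- \frac{49}{4}\right) 4 = \left(- \frac{931}{80}\right) 4 = - \frac{931}{20}$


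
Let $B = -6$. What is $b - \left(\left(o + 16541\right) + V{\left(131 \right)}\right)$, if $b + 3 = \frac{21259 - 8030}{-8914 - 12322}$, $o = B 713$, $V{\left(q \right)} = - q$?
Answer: $- \frac{257712089}{21236} \approx -12136.0$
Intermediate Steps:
$o = -4278$ ($o = \left(-6\right) 713 = -4278$)
$b = - \frac{76937}{21236}$ ($b = -3 + \frac{21259 - 8030}{-8914 - 12322} = -3 + \frac{13229}{-21236} = -3 + 13229 \left(- \frac{1}{21236}\right) = -3 - \frac{13229}{21236} = - \frac{76937}{21236} \approx -3.623$)
$b - \left(\left(o + 16541\right) + V{\left(131 \right)}\right) = - \frac{76937}{21236} - \left(\left(-4278 + 16541\right) - 131\right) = - \frac{76937}{21236} - \left(12263 - 131\right) = - \frac{76937}{21236} - 12132 = - \frac{257712089}{21236}$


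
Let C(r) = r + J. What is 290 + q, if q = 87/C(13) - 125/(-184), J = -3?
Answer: 275429/920 ≈ 299.38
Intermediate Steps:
C(r) = -3 + r (C(r) = r - 3 = -3 + r)
q = 8629/920 (q = 87/(-3 + 13) - 125/(-184) = 87/10 - 125*(-1/184) = 87*(⅒) + 125/184 = 87/10 + 125/184 = 8629/920 ≈ 9.3793)
290 + q = 290 + 8629/920 = 275429/920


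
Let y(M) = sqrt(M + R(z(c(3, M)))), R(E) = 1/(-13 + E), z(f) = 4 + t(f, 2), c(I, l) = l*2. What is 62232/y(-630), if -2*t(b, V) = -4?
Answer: -62232*I*sqrt(30877)/4411 ≈ -2479.1*I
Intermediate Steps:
c(I, l) = 2*l
t(b, V) = 2 (t(b, V) = -1/2*(-4) = 2)
z(f) = 6 (z(f) = 4 + 2 = 6)
y(M) = sqrt(-1/7 + M) (y(M) = sqrt(M + 1/(-13 + 6)) = sqrt(M + 1/(-7)) = sqrt(M - 1/7) = sqrt(-1/7 + M))
62232/y(-630) = 62232/((sqrt(-7 + 49*(-630))/7)) = 62232/((sqrt(-7 - 30870)/7)) = 62232/((sqrt(-30877)/7)) = 62232/(((I*sqrt(30877))/7)) = 62232/((I*sqrt(30877)/7)) = 62232*(-I*sqrt(30877)/4411) = -62232*I*sqrt(30877)/4411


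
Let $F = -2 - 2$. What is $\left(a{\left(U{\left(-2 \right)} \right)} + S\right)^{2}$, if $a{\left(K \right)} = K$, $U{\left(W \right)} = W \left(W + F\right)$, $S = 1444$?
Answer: $2119936$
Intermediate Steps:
$F = -4$ ($F = -2 - 2 = -4$)
$U{\left(W \right)} = W \left(-4 + W\right)$ ($U{\left(W \right)} = W \left(W - 4\right) = W \left(-4 + W\right)$)
$\left(a{\left(U{\left(-2 \right)} \right)} + S\right)^{2} = \left(- 2 \left(-4 - 2\right) + 1444\right)^{2} = \left(\left(-2\right) \left(-6\right) + 1444\right)^{2} = \left(12 + 1444\right)^{2} = 1456^{2} = 2119936$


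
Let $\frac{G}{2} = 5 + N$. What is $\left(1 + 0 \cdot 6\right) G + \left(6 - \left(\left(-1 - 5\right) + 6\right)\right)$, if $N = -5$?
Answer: $6$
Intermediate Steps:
$G = 0$ ($G = 2 \left(5 - 5\right) = 2 \cdot 0 = 0$)
$\left(1 + 0 \cdot 6\right) G + \left(6 - \left(\left(-1 - 5\right) + 6\right)\right) = \left(1 + 0 \cdot 6\right) 0 + \left(6 - \left(\left(-1 - 5\right) + 6\right)\right) = \left(1 + 0\right) 0 + \left(6 - \left(-6 + 6\right)\right) = 1 \cdot 0 + \left(6 - 0\right) = 0 + \left(6 + 0\right) = 0 + 6 = 6$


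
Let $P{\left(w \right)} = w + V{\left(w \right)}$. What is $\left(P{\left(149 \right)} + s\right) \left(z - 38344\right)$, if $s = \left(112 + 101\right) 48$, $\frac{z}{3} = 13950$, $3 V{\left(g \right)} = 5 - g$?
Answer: $36199450$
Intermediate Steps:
$V{\left(g \right)} = \frac{5}{3} - \frac{g}{3}$ ($V{\left(g \right)} = \frac{5 - g}{3} = \frac{5}{3} - \frac{g}{3}$)
$z = 41850$ ($z = 3 \cdot 13950 = 41850$)
$s = 10224$ ($s = 213 \cdot 48 = 10224$)
$P{\left(w \right)} = \frac{5}{3} + \frac{2 w}{3}$ ($P{\left(w \right)} = w - \left(- \frac{5}{3} + \frac{w}{3}\right) = \frac{5}{3} + \frac{2 w}{3}$)
$\left(P{\left(149 \right)} + s\right) \left(z - 38344\right) = \left(\left(\frac{5}{3} + \frac{2}{3} \cdot 149\right) + 10224\right) \left(41850 - 38344\right) = \left(\left(\frac{5}{3} + \frac{298}{3}\right) + 10224\right) 3506 = \left(101 + 10224\right) 3506 = 10325 \cdot 3506 = 36199450$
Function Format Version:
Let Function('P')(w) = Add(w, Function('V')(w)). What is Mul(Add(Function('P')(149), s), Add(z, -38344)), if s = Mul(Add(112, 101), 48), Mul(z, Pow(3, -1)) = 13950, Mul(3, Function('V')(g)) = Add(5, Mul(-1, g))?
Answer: 36199450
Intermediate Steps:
Function('V')(g) = Add(Rational(5, 3), Mul(Rational(-1, 3), g)) (Function('V')(g) = Mul(Rational(1, 3), Add(5, Mul(-1, g))) = Add(Rational(5, 3), Mul(Rational(-1, 3), g)))
z = 41850 (z = Mul(3, 13950) = 41850)
s = 10224 (s = Mul(213, 48) = 10224)
Function('P')(w) = Add(Rational(5, 3), Mul(Rational(2, 3), w)) (Function('P')(w) = Add(w, Add(Rational(5, 3), Mul(Rational(-1, 3), w))) = Add(Rational(5, 3), Mul(Rational(2, 3), w)))
Mul(Add(Function('P')(149), s), Add(z, -38344)) = Mul(Add(Add(Rational(5, 3), Mul(Rational(2, 3), 149)), 10224), Add(41850, -38344)) = Mul(Add(Add(Rational(5, 3), Rational(298, 3)), 10224), 3506) = Mul(Add(101, 10224), 3506) = Mul(10325, 3506) = 36199450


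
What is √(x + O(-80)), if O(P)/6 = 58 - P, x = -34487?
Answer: I*√33659 ≈ 183.46*I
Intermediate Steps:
O(P) = 348 - 6*P (O(P) = 6*(58 - P) = 348 - 6*P)
√(x + O(-80)) = √(-34487 + (348 - 6*(-80))) = √(-34487 + (348 + 480)) = √(-34487 + 828) = √(-33659) = I*√33659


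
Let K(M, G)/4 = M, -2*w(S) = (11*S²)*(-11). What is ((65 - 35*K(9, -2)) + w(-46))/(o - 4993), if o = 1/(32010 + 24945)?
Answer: -7223203965/284376314 ≈ -25.400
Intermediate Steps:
w(S) = 121*S²/2 (w(S) = -11*S²*(-11)/2 = -(-121)*S²/2 = 121*S²/2)
K(M, G) = 4*M
o = 1/56955 ≈ 1.7558e-5
((65 - 35*K(9, -2)) + w(-46))/(o - 4993) = ((65 - 140*9) + (121/2)*(-46)²)/(1/56955 - 4993) = ((65 - 35*36) + (121/2)*2116)/(-284376314/56955) = ((65 - 1260) + 128018)*(-56955/284376314) = (-1195 + 128018)*(-56955/284376314) = 126823*(-56955/284376314) = -7223203965/284376314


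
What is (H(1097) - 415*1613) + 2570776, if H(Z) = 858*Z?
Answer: 2842607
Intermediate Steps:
(H(1097) - 415*1613) + 2570776 = (858*1097 - 415*1613) + 2570776 = (941226 - 669395) + 2570776 = 271831 + 2570776 = 2842607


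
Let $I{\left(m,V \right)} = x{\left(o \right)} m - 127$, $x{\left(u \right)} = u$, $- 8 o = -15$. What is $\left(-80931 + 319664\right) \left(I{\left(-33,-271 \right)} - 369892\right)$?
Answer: $- \frac{706804140251}{8} \approx -8.8351 \cdot 10^{10}$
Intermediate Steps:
$o = \frac{15}{8}$ ($o = \left(- \frac{1}{8}\right) \left(-15\right) = \frac{15}{8} \approx 1.875$)
$I{\left(m,V \right)} = -127 + \frac{15 m}{8}$ ($I{\left(m,V \right)} = \frac{15 m}{8} - 127 = -127 + \frac{15 m}{8}$)
$\left(-80931 + 319664\right) \left(I{\left(-33,-271 \right)} - 369892\right) = \left(-80931 + 319664\right) \left(\left(-127 + \frac{15}{8} \left(-33\right)\right) - 369892\right) = 238733 \left(\left(-127 - \frac{495}{8}\right) - 369892\right) = 238733 \left(- \frac{1511}{8} - 369892\right) = 238733 \left(- \frac{2960647}{8}\right) = - \frac{706804140251}{8}$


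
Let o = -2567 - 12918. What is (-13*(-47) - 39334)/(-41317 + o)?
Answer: 38723/56802 ≈ 0.68172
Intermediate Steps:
o = -15485
(-13*(-47) - 39334)/(-41317 + o) = (-13*(-47) - 39334)/(-41317 - 15485) = (611 - 39334)/(-56802) = -38723*(-1/56802) = 38723/56802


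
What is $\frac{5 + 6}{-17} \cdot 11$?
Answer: $- \frac{121}{17} \approx -7.1176$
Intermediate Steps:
$\frac{5 + 6}{-17} \cdot 11 = 11 \left(- \frac{1}{17}\right) 11 = \left(- \frac{11}{17}\right) 11 = - \frac{121}{17}$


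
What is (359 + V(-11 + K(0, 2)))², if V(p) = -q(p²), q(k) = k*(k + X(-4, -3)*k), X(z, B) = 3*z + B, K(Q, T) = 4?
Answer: 1154164729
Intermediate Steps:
X(z, B) = B + 3*z
q(k) = -14*k² (q(k) = k*(k + (-3 + 3*(-4))*k) = k*(k + (-3 - 12)*k) = k*(k - 15*k) = k*(-14*k) = -14*k²)
V(p) = 14*p⁴ (V(p) = -(-14)*(p²)² = -(-14)*p⁴ = 14*p⁴)
(359 + V(-11 + K(0, 2)))² = (359 + 14*(-11 + 4)⁴)² = (359 + 14*(-7)⁴)² = (359 + 14*2401)² = (359 + 33614)² = 33973² = 1154164729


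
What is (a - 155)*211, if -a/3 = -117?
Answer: 41356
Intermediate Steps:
a = 351 (a = -3*(-117) = 351)
(a - 155)*211 = (351 - 155)*211 = 196*211 = 41356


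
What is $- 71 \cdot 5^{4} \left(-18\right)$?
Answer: $798750$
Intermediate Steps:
$- 71 \cdot 5^{4} \left(-18\right) = \left(-71\right) 625 \left(-18\right) = \left(-44375\right) \left(-18\right) = 798750$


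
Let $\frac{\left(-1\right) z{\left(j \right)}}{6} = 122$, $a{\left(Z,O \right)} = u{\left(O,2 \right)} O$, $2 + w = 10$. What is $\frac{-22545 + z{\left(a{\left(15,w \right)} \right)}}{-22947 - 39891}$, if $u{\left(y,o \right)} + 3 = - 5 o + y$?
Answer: $\frac{7759}{20946} \approx 0.37043$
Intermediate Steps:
$w = 8$ ($w = -2 + 10 = 8$)
$u{\left(y,o \right)} = -3 + y - 5 o$ ($u{\left(y,o \right)} = -3 - \left(- y + 5 o\right) = -3 + y - 5 o$)
$a{\left(Z,O \right)} = O \left(-13 + O\right)$ ($a{\left(Z,O \right)} = \left(-3 + O - 10\right) O = \left(-13 + O\right) O = O \left(-13 + O\right)$)
$z{\left(j \right)} = -732$ ($z{\left(j \right)} = \left(-6\right) 122 = -732$)
$\frac{-22545 + z{\left(a{\left(15,w \right)} \right)}}{-22947 - 39891} = \frac{-22545 - 732}{-22947 - 39891} = - \frac{23277}{-62838} = \left(-23277\right) \left(- \frac{1}{62838}\right) = \frac{7759}{20946}$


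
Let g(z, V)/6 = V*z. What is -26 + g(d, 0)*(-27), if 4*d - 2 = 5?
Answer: -26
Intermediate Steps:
d = 7/4 (d = ½ + (¼)*5 = ½ + 5/4 = 7/4 ≈ 1.7500)
g(z, V) = 6*V*z (g(z, V) = 6*(V*z) = 6*V*z)
-26 + g(d, 0)*(-27) = -26 + (6*0*(7/4))*(-27) = -26 + 0*(-27) = -26 + 0 = -26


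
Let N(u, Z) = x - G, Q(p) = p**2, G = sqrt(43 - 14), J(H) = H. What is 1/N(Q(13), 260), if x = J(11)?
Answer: 11/92 + sqrt(29)/92 ≈ 0.17810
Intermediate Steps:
x = 11
G = sqrt(29) ≈ 5.3852
N(u, Z) = 11 - sqrt(29)
1/N(Q(13), 260) = 1/(11 - sqrt(29))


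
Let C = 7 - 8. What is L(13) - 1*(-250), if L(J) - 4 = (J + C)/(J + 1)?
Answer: 1784/7 ≈ 254.86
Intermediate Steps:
C = -1
L(J) = 4 + (-1 + J)/(1 + J) (L(J) = 4 + (J - 1)/(J + 1) = 4 + (-1 + J)/(1 + J))
L(13) - 1*(-250) = (3 + 5*13)/(1 + 13) - 1*(-250) = (3 + 65)/14 + 250 = (1/14)*68 + 250 = 34/7 + 250 = 1784/7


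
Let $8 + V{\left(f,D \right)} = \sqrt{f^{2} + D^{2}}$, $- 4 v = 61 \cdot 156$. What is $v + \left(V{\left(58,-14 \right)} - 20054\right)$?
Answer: $-22441 + 2 \sqrt{890} \approx -22381.0$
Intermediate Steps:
$v = -2379$ ($v = - \frac{61 \cdot 156}{4} = \left(- \frac{1}{4}\right) 9516 = -2379$)
$V{\left(f,D \right)} = -8 + \sqrt{D^{2} + f^{2}}$ ($V{\left(f,D \right)} = -8 + \sqrt{f^{2} + D^{2}} = -8 + \sqrt{D^{2} + f^{2}}$)
$v + \left(V{\left(58,-14 \right)} - 20054\right) = -2379 - \left(20062 - \sqrt{\left(-14\right)^{2} + 58^{2}}\right) = -2379 - \left(20062 - \sqrt{196 + 3364}\right) = -2379 - \left(20062 - 2 \sqrt{890}\right) = -22441 + 2 \sqrt{890}$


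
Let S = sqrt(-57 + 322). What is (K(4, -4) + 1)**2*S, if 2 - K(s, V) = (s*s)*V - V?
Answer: 3969*sqrt(265) ≈ 64611.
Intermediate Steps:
K(s, V) = 2 + V - V*s**2 (K(s, V) = 2 - ((s*s)*V - V) = 2 - (s**2*V - V) = 2 - (V*s**2 - V) = 2 - (-V + V*s**2) = 2 + (V - V*s**2) = 2 + V - V*s**2)
S = sqrt(265) ≈ 16.279
(K(4, -4) + 1)**2*S = ((2 - 4 - 1*(-4)*4**2) + 1)**2*sqrt(265) = ((2 - 4 - 1*(-4)*16) + 1)**2*sqrt(265) = ((2 - 4 + 64) + 1)**2*sqrt(265) = (62 + 1)**2*sqrt(265) = 63**2*sqrt(265) = 3969*sqrt(265)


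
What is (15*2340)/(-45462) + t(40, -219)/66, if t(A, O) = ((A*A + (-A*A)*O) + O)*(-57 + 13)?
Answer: -5330906824/22731 ≈ -2.3452e+5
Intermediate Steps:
t(A, O) = -44*O - 44*A² + 44*O*A² (t(A, O) = ((A² + (-A²)*O) + O)*(-44) = ((A² - O*A²) + O)*(-44) = (O + A² - O*A²)*(-44) = -44*O - 44*A² + 44*O*A²)
(15*2340)/(-45462) + t(40, -219)/66 = (15*2340)/(-45462) + (-44*(-219) - 44*40² + 44*(-219)*40²)/66 = 35100*(-1/45462) + (9636 - 44*1600 + 44*(-219)*1600)*(1/66) = -5850/7577 + (9636 - 70400 - 15417600)*(1/66) = -5850/7577 - 15478364*1/66 = -5850/7577 - 703562/3 = -5330906824/22731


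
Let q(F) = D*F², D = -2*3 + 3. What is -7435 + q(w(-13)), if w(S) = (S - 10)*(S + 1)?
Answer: -235963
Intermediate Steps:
D = -3 (D = -6 + 3 = -3)
w(S) = (1 + S)*(-10 + S) (w(S) = (-10 + S)*(1 + S) = (1 + S)*(-10 + S))
q(F) = -3*F²
-7435 + q(w(-13)) = -7435 - 3*(-10 + (-13)² - 9*(-13))² = -7435 - 3*(-10 + 169 + 117)² = -7435 - 3*276² = -7435 - 3*76176 = -7435 - 228528 = -235963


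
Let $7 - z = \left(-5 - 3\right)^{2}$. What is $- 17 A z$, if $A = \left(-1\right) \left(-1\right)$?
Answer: $969$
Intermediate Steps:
$A = 1$
$z = -57$ ($z = 7 - \left(-5 - 3\right)^{2} = 7 - \left(-8\right)^{2} = 7 - 64 = -57$)
$- 17 A z = \left(-17\right) 1 \left(-57\right) = \left(-17\right) \left(-57\right) = 969$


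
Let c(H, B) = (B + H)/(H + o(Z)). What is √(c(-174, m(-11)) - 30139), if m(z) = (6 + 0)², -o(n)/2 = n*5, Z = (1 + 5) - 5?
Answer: I*√120553/2 ≈ 173.6*I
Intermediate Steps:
Z = 1 (Z = 6 - 5 = 1)
o(n) = -10*n (o(n) = -2*n*5 = -10*n)
m(z) = 36 (m(z) = 6² = 36)
c(H, B) = (B + H)/(-10 + H) (c(H, B) = (B + H)/(H - 10*1) = (B + H)/(H - 10) = (B + H)/(-10 + H))
√(c(-174, m(-11)) - 30139) = √((36 - 174)/(-10 - 174) - 30139) = √(-138/(-184) - 30139) = √(-1/184*(-138) - 30139) = √(¾ - 30139) = √(-120553/4) = I*√120553/2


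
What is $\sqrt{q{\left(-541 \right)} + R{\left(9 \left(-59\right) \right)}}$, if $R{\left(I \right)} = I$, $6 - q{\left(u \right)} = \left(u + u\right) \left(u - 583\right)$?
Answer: $i \sqrt{1216693} \approx 1103.0 i$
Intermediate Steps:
$q{\left(u \right)} = 6 - 2 u \left(-583 + u\right)$ ($q{\left(u \right)} = 6 - \left(u + u\right) \left(u - 583\right) = 6 - 2 u \left(-583 + u\right)$)
$\sqrt{q{\left(-541 \right)} + R{\left(9 \left(-59\right) \right)}} = \sqrt{\left(6 - 2 \left(-541\right)^{2} + 1166 \left(-541\right)\right) + 9 \left(-59\right)} = \sqrt{\left(6 - 585362 - 630806\right) - 531} = \sqrt{-1216162 - 531} = \sqrt{-1216693} = i \sqrt{1216693}$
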